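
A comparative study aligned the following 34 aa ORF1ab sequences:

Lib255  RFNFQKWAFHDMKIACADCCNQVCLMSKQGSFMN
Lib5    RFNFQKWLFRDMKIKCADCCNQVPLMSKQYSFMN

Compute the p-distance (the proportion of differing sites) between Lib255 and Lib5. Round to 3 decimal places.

0.147

Mismatches occur at site 8 (A/L), site 10 (H/R), site 15 (A/K), site 24 (C/P), site 30 (G/Y).
There are 5 differences over 34 sites, so p = 5/34 = 0.147.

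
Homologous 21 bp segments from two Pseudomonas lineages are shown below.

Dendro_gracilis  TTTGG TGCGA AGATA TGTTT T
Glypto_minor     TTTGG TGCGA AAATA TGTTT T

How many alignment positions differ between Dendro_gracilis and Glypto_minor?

1

The sequences differ at position 12 (G/A).
That gives 1 mismatch out of 21 aligned sites, so the Hamming distance is 1.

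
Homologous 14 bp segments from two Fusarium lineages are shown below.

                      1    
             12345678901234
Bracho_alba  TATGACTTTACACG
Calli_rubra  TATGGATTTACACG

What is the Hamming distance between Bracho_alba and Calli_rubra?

2

The sequences differ at positions 5 (A/G), 6 (C/A).
That gives 2 mismatches out of 14 aligned sites, so the Hamming distance is 2.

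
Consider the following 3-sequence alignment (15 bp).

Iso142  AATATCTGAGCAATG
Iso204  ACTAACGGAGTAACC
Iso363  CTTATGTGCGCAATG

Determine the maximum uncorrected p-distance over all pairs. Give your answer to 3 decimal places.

Pairwise Hamming distances:
  Iso142 vs Iso204: 6
  Iso142 vs Iso363: 4
  Iso204 vs Iso363: 9
The largest is 9 mismatches, between Iso204 and Iso363; p = 9/15 = 0.600.

0.600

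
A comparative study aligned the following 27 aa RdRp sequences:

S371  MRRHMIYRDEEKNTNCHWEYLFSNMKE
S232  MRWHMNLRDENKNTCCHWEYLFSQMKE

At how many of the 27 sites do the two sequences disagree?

6

Mismatches occur at site 3 (R↔W), site 6 (I↔N), site 7 (Y↔L), site 11 (E↔N), site 15 (N↔C), site 24 (N↔Q).
That gives 6 mismatches out of 27 aligned sites, so the Hamming distance is 6.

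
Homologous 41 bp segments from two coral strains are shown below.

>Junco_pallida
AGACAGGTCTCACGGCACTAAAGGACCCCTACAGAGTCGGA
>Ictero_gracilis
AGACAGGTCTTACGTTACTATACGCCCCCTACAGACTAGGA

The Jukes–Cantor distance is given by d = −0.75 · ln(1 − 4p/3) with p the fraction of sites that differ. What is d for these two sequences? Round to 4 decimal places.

0.2260

Differing sites — 11:C/T; 15:G/T; 16:C/T; 21:A/T; 23:G/C; 25:A/C; 36:G/C; 38:C/A.
p = 8/41 = 0.195122.
d = −0.75 · ln(1 − (4/3)·0.195122) = −0.75 · ln(0.739837) = −0.75 · (-0.301325) = 0.2260.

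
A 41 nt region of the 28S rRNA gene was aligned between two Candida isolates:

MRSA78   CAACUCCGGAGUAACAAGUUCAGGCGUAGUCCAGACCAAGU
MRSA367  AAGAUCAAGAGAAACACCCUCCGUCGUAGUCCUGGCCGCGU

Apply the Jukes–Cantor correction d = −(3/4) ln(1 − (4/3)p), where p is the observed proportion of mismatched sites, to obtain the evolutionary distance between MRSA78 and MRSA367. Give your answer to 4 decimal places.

Differing sites — 1:C/A; 3:A/G; 4:C/A; 7:C/A; 8:G/A; 12:U/A; 17:A/C; 18:G/C; 19:U/C; 22:A/C; 24:G/U; 33:A/U; 35:A/G; 38:A/G; 39:A/C.
p = 15/41 = 0.365854.
d = −0.75 · ln(1 − (4/3)·0.365854) = −0.75 · ln(0.512195) = −0.75 · (-0.669050) = 0.5018.

0.5018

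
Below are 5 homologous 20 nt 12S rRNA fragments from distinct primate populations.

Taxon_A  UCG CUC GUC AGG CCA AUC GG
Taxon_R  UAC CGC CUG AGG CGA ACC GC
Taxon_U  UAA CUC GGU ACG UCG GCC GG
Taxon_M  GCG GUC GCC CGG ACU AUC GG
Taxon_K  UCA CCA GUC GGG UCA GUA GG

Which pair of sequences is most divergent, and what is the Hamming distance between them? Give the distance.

Pairwise Hamming distances:
  Taxon_A vs Taxon_R: 8
  Taxon_A vs Taxon_U: 9
  Taxon_A vs Taxon_M: 6
  Taxon_A vs Taxon_K: 7
  Taxon_R vs Taxon_U: 11
  Taxon_R vs Taxon_M: 14
  Taxon_R vs Taxon_K: 13
  Taxon_U vs Taxon_M: 12
  Taxon_U vs Taxon_K: 10
  Taxon_M vs Taxon_K: 11
The largest is 14, between Taxon_R and Taxon_M.

14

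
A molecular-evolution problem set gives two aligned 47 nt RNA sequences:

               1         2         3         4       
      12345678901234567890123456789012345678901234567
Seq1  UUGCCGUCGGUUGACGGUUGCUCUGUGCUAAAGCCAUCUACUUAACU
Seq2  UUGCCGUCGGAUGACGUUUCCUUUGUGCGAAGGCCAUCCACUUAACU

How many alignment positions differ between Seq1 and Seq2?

7

Mismatches occur at site 11 (U→A), site 17 (G→U), site 20 (G→C), site 23 (C→U), site 29 (U→G), site 32 (A→G), site 39 (U→C).
That gives 7 mismatches out of 47 aligned sites, so the Hamming distance is 7.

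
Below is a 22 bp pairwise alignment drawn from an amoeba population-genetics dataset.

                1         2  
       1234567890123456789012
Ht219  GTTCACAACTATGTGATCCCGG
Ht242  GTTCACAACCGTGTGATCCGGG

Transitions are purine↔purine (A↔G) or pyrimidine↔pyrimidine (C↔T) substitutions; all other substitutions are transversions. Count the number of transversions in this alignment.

1

The sequences differ at positions 10 (T/C, transition), 11 (A/G, transition), 20 (C/G, transversion).
Of the 3 differences, 2 transitions and 1 transversion, so the answer is 1.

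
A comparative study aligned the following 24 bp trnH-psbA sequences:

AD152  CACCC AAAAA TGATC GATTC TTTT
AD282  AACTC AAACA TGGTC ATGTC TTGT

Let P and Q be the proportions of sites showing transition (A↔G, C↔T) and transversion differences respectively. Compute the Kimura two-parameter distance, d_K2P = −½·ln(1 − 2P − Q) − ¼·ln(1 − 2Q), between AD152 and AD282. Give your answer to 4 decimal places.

0.4413

The sequences differ at positions 1 (C/A, transversion), 4 (C/T, transition), 9 (A/C, transversion), 13 (A/G, transition), 16 (G/A, transition), 17 (A/T, transversion), 18 (T/G, transversion), 23 (T/G, transversion).
Of the 8 differences, 3 transitions and 5 transversions over 24 sites: P = 3/24 = 0.125000, Q = 5/24 = 0.208333.
d = −0.5·ln(0.541667) − 0.25·ln(0.583334) = −0.5·(-0.613104) − 0.25·(-0.538995) = 0.4413.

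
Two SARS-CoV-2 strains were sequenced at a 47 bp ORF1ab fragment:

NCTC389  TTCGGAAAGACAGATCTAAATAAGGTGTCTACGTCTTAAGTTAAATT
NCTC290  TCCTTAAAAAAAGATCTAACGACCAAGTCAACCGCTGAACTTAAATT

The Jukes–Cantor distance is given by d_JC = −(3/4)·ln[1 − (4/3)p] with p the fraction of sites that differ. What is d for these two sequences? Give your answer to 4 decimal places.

Mismatches occur at site 2 (T/C), site 4 (G/T), site 5 (G/T), site 9 (G/A), site 11 (C/A), site 20 (A/C), site 21 (T/G), site 23 (A/C), site 24 (G/C), site 25 (G/A), site 26 (T/A), site 30 (T/A), site 33 (G/C), site 34 (T/G), site 37 (T/G), site 40 (G/C).
p = 16/47 = 0.340426.
d = −0.75 · ln(1 − (4/3)·0.340426) = −0.75 · ln(0.546099) = −0.75 · (-0.604955) = 0.4537.

0.4537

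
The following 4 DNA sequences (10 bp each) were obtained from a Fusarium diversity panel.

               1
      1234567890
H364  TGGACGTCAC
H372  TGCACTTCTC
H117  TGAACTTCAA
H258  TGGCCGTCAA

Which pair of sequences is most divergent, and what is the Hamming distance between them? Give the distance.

5

Pairwise Hamming distances:
  H364 vs H372: 3
  H364 vs H117: 3
  H364 vs H258: 2
  H372 vs H117: 3
  H372 vs H258: 5
  H117 vs H258: 3
The largest is 5, between H372 and H258.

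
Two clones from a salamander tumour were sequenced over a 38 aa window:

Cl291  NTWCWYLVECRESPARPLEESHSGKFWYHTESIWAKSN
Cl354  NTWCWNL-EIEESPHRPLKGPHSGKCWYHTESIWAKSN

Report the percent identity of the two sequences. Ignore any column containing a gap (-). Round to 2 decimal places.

Excluding the 1 gap column leaves 37 comparable sites.
The sequences differ at positions 6 (Y/N), 10 (C/I), 11 (R/E), 15 (A/H), 19 (E/K), 20 (E/G), 21 (S/P), 26 (F/C).
29 of the 37 comparable sites match, so the percent identity is 29/37 × 100 = 78.38%.

78.38%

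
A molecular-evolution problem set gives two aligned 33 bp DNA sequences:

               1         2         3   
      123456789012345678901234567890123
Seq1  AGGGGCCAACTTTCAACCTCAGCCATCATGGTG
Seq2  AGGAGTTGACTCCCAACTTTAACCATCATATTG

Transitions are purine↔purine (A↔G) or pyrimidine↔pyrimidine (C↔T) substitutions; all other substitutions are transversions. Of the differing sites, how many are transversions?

The sequences differ at positions 4 (G/A, transition), 6 (C/T, transition), 7 (C/T, transition), 8 (A/G, transition), 12 (T/C, transition), 13 (T/C, transition), 18 (C/T, transition), 20 (C/T, transition), 22 (G/A, transition), 30 (G/A, transition), 31 (G/T, transversion).
Of the 11 differences, 10 transitions and 1 transversion, so the answer is 1.

1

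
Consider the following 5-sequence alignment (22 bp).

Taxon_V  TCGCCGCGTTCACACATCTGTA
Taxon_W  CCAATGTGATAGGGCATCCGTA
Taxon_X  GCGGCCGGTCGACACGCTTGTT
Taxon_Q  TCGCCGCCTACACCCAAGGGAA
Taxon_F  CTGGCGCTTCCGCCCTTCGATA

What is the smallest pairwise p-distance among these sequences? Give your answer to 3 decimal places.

0.318

Pairwise Hamming distances:
  Taxon_V vs Taxon_W: 11
  Taxon_V vs Taxon_X: 10
  Taxon_V vs Taxon_Q: 7
  Taxon_V vs Taxon_F: 10
  Taxon_W vs Taxon_X: 17
  Taxon_W vs Taxon_Q: 16
  Taxon_W vs Taxon_F: 14
  Taxon_X vs Taxon_Q: 14
  Taxon_X vs Taxon_F: 14
  Taxon_Q vs Taxon_F: 11
The smallest is 7 mismatches, between Taxon_V and Taxon_Q; p = 7/22 = 0.318.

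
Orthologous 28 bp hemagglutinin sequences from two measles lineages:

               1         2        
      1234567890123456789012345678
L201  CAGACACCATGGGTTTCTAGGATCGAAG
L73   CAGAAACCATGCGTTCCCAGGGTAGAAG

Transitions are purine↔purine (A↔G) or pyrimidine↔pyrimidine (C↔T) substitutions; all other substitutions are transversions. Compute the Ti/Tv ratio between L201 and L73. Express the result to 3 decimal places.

The sequences differ at positions 5 (C/A, transversion), 12 (G/C, transversion), 16 (T/C, transition), 18 (T/C, transition), 22 (A/G, transition), 24 (C/A, transversion).
Of the 6 differences, 3 transitions and 3 transversions, so Ti/Tv = 3/3 = 1.000.

1.000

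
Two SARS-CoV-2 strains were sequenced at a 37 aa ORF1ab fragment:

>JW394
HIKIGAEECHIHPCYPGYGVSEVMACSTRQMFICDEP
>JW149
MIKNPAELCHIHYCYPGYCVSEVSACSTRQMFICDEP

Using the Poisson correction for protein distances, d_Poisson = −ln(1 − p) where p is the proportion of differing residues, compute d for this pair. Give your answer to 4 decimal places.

0.2097

Differing sites — 1:H/M; 4:I/N; 5:G/P; 8:E/L; 13:P/Y; 19:G/C; 24:M/S.
p = 7/37 = 0.189189.
d = −ln(1 − 0.189189) = −ln(0.810811) = 0.2097.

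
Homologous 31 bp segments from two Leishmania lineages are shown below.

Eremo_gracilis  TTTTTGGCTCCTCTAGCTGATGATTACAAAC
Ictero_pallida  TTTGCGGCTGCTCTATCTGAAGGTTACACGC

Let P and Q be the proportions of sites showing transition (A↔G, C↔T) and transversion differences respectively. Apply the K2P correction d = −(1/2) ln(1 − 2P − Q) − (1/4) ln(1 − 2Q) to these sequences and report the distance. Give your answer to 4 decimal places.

0.3165

Mismatches occur at site 4 (T/G, transversion), site 5 (T/C, transition), site 10 (C/G, transversion), site 16 (G/T, transversion), site 21 (T/A, transversion), site 23 (A/G, transition), site 29 (A/C, transversion), site 30 (A/G, transition).
Of the 8 differences, 3 transitions and 5 transversions over 31 sites: P = 3/31 = 0.096774, Q = 5/31 = 0.161290.
d = −0.5·ln(0.645162) − 0.25·ln(0.677420) = −0.5·(-0.438254) − 0.25·(-0.389464) = 0.3165.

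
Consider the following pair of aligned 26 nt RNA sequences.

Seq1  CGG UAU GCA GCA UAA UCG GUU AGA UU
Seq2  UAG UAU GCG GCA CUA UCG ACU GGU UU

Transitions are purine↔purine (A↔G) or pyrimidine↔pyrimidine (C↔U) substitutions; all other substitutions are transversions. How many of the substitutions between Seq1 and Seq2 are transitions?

7

Mismatches occur at site 1 (C→U, transition), site 2 (G→A, transition), site 9 (A→G, transition), site 13 (U→C, transition), site 14 (A→U, transversion), site 19 (G→A, transition), site 20 (U→C, transition), site 22 (A→G, transition), site 24 (A→U, transversion).
Of the 9 differences, 7 transitions and 2 transversions, so the answer is 7.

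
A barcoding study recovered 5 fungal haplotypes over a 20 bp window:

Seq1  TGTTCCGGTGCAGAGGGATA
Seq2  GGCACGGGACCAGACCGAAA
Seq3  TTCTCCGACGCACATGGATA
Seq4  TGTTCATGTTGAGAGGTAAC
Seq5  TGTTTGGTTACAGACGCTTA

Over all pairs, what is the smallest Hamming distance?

Pairwise Hamming distances:
  Seq1 vs Seq2: 9
  Seq1 vs Seq3: 6
  Seq1 vs Seq4: 7
  Seq1 vs Seq5: 7
  Seq2 vs Seq3: 11
  Seq2 vs Seq4: 12
  Seq2 vs Seq5: 11
  Seq3 vs Seq4: 13
  Seq3 vs Seq5: 11
  Seq4 vs Seq5: 11
The smallest is 6, between Seq1 and Seq3.

6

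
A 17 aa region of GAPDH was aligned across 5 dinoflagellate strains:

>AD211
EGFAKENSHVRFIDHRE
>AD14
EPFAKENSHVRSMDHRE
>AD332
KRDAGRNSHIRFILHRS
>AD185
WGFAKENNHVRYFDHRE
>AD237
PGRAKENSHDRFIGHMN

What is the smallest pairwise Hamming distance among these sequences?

Pairwise Hamming distances:
  AD211 vs AD14: 3
  AD211 vs AD332: 8
  AD211 vs AD185: 4
  AD211 vs AD237: 6
  AD14 vs AD332: 10
  AD14 vs AD185: 5
  AD14 vs AD237: 9
  AD332 vs AD185: 11
  AD332 vs AD237: 9
  AD185 vs AD237: 9
The smallest is 3, between AD211 and AD14.

3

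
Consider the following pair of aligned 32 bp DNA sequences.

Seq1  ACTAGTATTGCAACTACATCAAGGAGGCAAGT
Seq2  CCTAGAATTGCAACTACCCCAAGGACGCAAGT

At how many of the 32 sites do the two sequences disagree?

Differing sites — 1:A/C; 6:T/A; 18:A/C; 19:T/C; 26:G/C.
That gives 5 mismatches out of 32 aligned sites, so the Hamming distance is 5.

5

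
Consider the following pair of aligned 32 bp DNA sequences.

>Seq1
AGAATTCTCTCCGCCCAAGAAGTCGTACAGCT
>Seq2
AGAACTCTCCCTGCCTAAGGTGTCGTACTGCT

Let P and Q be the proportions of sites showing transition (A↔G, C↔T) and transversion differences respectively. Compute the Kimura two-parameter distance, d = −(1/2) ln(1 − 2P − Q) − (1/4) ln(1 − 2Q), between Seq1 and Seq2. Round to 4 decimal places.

0.2684

The sequences differ at positions 5 (T/C, transition), 10 (T/C, transition), 12 (C/T, transition), 16 (C/T, transition), 20 (A/G, transition), 21 (A/T, transversion), 29 (A/T, transversion).
Of the 7 differences, 5 transitions and 2 transversions over 32 sites: P = 5/32 = 0.156250, Q = 2/32 = 0.062500.
d = −0.5·ln(0.625000) − 0.25·ln(0.875000) = −0.5·(-0.470004) − 0.25·(-0.133531) = 0.2684.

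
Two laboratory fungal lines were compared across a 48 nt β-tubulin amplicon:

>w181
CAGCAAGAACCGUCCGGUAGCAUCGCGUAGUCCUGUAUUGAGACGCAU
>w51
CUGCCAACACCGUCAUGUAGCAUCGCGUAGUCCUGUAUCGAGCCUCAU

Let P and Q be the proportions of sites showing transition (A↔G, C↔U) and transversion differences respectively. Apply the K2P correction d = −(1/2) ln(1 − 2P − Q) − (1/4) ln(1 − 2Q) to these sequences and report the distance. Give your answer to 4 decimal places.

0.2164

Mismatches occur at site 2 (A→U, transversion), site 5 (A→C, transversion), site 7 (G→A, transition), site 8 (A→C, transversion), site 15 (C→A, transversion), site 16 (G→U, transversion), site 39 (U→C, transition), site 43 (A→C, transversion), site 45 (G→U, transversion).
Of the 9 differences, 2 transitions and 7 transversions over 48 sites: P = 2/48 = 0.041667, Q = 7/48 = 0.145833.
d = −0.5·ln(0.770833) − 0.25·ln(0.708334) = −0.5·(-0.260284) − 0.25·(-0.344840) = 0.2164.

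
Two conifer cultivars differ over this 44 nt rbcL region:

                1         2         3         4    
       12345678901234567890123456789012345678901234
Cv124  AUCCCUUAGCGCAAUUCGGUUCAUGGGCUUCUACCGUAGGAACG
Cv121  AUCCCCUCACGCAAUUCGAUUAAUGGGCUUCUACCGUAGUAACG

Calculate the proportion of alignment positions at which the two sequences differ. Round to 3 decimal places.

The sequences differ at positions 6 (U/C), 8 (A/C), 9 (G/A), 19 (G/A), 22 (C/A), 40 (G/U).
There are 6 differences over 44 sites, so p = 6/44 = 0.136.

0.136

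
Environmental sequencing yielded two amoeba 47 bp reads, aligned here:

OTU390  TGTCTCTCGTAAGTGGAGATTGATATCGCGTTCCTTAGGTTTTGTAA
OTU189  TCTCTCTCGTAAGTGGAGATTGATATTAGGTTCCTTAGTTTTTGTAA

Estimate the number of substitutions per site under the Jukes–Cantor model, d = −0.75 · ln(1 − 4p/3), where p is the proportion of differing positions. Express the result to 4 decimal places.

Differing sites — 2:G/C; 27:C/T; 28:G/A; 29:C/G; 39:G/T.
p = 5/47 = 0.106383.
d = −0.75 · ln(1 − (4/3)·0.106383) = −0.75 · ln(0.858156) = −0.75 · (-0.152969) = 0.1147.

0.1147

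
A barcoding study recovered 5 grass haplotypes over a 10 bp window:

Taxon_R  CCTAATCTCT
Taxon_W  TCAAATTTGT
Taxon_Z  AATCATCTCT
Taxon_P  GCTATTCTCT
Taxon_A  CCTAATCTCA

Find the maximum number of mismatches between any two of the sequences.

Pairwise Hamming distances:
  Taxon_R vs Taxon_W: 4
  Taxon_R vs Taxon_Z: 3
  Taxon_R vs Taxon_P: 2
  Taxon_R vs Taxon_A: 1
  Taxon_W vs Taxon_Z: 6
  Taxon_W vs Taxon_P: 5
  Taxon_W vs Taxon_A: 5
  Taxon_Z vs Taxon_P: 4
  Taxon_Z vs Taxon_A: 4
  Taxon_P vs Taxon_A: 3
The largest is 6, between Taxon_W and Taxon_Z.

6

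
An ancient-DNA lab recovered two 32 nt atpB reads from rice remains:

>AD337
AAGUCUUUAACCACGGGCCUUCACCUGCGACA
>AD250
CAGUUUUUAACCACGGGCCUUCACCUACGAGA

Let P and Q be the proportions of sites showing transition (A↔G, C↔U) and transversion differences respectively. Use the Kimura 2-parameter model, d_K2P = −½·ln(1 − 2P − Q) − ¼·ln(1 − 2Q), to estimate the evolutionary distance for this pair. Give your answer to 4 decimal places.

0.1372

Differing sites — 1:A/C (Tv); 5:C/U (Ti); 27:G/A (Ti); 31:C/G (Tv).
Of the 4 differences, 2 transitions and 2 transversions over 32 sites: P = 2/32 = 0.062500, Q = 2/32 = 0.062500.
d = −0.5·ln(0.812500) − 0.25·ln(0.875000) = −0.5·(-0.207639) − 0.25·(-0.133531) = 0.1372.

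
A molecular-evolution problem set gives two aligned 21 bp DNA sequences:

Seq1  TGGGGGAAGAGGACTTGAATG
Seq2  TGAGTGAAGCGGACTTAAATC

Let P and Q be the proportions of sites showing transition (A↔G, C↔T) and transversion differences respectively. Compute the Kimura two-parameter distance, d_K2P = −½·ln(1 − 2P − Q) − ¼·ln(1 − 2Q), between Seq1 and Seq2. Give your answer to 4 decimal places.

Differing sites — 3:G/A (Ti); 5:G/T (Tv); 10:A/C (Tv); 17:G/A (Ti); 21:G/C (Tv).
Of the 5 differences, 2 transitions and 3 transversions over 21 sites: P = 2/21 = 0.095238, Q = 3/21 = 0.142857.
d = −0.5·ln(0.666667) − 0.25·ln(0.714286) = −0.5·(-0.405465) − 0.25·(-0.336472) = 0.2869.

0.2869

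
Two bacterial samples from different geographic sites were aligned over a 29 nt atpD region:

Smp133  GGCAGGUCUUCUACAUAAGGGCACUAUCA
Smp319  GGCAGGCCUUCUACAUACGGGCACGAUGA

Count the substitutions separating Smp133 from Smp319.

4

Differing sites — 7:U/C; 18:A/C; 25:U/G; 28:C/G.
That gives 4 mismatches out of 29 aligned sites, so the Hamming distance is 4.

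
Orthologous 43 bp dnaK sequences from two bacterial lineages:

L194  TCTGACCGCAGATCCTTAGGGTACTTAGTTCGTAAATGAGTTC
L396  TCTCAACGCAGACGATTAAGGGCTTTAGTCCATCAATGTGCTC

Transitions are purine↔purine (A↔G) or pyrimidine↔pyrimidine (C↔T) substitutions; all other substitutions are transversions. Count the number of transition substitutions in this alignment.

Mismatches occur at site 4 (G→C, transversion), site 6 (C→A, transversion), site 13 (T→C, transition), site 14 (C→G, transversion), site 15 (C→A, transversion), site 19 (G→A, transition), site 22 (T→G, transversion), site 23 (A→C, transversion), site 24 (C→T, transition), site 30 (T→C, transition), site 32 (G→A, transition), site 34 (A→C, transversion), site 39 (A→T, transversion), site 41 (T→C, transition).
Of the 14 differences, 6 transitions and 8 transversions, so the answer is 6.

6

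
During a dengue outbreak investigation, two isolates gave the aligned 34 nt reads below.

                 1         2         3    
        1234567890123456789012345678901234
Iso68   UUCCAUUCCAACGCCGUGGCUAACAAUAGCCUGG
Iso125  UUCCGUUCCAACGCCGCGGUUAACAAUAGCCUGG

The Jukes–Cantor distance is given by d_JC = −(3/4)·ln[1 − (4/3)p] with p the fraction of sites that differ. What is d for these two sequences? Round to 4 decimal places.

0.0939

Differing sites — 5:A/G; 17:U/C; 20:C/U.
p = 3/34 = 0.088235.
d = −0.75 · ln(1 − (4/3)·0.088235) = −0.75 · ln(0.882353) = −0.75 · (-0.125163) = 0.0939.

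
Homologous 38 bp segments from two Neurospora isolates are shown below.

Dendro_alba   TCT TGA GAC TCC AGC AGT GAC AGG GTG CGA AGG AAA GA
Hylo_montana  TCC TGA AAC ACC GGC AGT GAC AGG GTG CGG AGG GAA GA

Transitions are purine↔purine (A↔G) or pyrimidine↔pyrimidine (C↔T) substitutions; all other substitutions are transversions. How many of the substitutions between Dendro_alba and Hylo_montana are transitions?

Mismatches occur at site 3 (T/C, transition), site 7 (G/A, transition), site 10 (T/A, transversion), site 13 (A/G, transition), site 30 (A/G, transition), site 34 (A/G, transition).
Of the 6 differences, 5 transitions and 1 transversion, so the answer is 5.

5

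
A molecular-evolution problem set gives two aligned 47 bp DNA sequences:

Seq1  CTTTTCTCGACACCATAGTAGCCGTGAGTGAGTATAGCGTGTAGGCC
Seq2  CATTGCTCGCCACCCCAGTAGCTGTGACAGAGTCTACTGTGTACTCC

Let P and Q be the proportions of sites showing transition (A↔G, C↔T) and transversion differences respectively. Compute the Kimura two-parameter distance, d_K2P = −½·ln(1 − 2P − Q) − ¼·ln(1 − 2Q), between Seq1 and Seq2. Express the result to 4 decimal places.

Mismatches occur at site 2 (T/A, transversion), site 5 (T/G, transversion), site 10 (A/C, transversion), site 15 (A/C, transversion), site 16 (T/C, transition), site 23 (C/T, transition), site 28 (G/C, transversion), site 29 (T/A, transversion), site 34 (A/C, transversion), site 37 (G/C, transversion), site 38 (C/T, transition), site 44 (G/C, transversion), site 45 (G/T, transversion).
Of the 13 differences, 3 transitions and 10 transversions over 47 sites: P = 3/47 = 0.063830, Q = 10/47 = 0.212766.
d = −0.5·ln(0.659574) − 0.25·ln(0.574468) = −0.5·(-0.416161) − 0.25·(-0.554311) = 0.3467.

0.3467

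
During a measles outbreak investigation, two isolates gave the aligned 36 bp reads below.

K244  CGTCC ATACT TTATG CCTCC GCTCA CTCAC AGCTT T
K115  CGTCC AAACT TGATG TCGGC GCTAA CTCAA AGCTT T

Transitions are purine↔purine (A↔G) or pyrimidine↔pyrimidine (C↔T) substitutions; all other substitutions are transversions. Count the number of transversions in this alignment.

Mismatches occur at site 7 (T↔A, transversion), site 12 (T↔G, transversion), site 16 (C↔T, transition), site 18 (T↔G, transversion), site 19 (C↔G, transversion), site 24 (C↔A, transversion), site 30 (C↔A, transversion).
Of the 7 differences, 1 transition and 6 transversions, so the answer is 6.

6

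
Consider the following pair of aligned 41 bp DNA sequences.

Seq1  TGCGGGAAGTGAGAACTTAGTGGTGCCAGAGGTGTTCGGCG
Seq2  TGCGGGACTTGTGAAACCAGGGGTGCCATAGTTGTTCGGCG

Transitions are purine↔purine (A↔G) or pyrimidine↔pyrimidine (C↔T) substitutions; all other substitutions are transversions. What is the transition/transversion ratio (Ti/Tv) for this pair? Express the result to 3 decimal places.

Differing sites — 8:A/C (Tv); 9:G/T (Tv); 12:A/T (Tv); 16:C/A (Tv); 17:T/C (Ti); 18:T/C (Ti); 21:T/G (Tv); 29:G/T (Tv); 32:G/T (Tv).
Of the 9 differences, 2 transitions and 7 transversions, so Ti/Tv = 2/7 = 0.286.

0.286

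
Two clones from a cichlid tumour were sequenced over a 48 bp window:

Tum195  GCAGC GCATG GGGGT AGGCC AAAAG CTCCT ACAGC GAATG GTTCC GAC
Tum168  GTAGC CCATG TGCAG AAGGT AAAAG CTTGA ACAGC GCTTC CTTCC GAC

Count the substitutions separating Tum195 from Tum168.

16

Differing sites — 2:C/T; 6:G/C; 11:G/T; 13:G/C; 14:G/A; 15:T/G; 17:G/A; 19:C/G; 20:C/T; 28:C/T; 29:C/G; 30:T/A; 37:A/C; 38:A/T; 40:G/C; 41:G/C.
That gives 16 mismatches out of 48 aligned sites, so the Hamming distance is 16.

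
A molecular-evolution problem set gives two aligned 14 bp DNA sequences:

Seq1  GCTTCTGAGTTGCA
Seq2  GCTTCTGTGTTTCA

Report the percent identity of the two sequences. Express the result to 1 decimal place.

85.7%

Mismatches occur at site 8 (A/T), site 12 (G/T).
12 of the 14 sites match, so the percent identity is 12/14 × 100 = 85.7%.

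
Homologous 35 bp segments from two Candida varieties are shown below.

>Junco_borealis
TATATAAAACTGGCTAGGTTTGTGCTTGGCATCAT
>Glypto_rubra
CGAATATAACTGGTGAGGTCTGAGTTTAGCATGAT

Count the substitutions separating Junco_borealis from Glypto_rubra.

11

Mismatches occur at site 1 (T→C), site 2 (A→G), site 3 (T→A), site 7 (A→T), site 14 (C→T), site 15 (T→G), site 20 (T→C), site 23 (T→A), site 25 (C→T), site 28 (G→A), site 33 (C→G).
That gives 11 mismatches out of 35 aligned sites, so the Hamming distance is 11.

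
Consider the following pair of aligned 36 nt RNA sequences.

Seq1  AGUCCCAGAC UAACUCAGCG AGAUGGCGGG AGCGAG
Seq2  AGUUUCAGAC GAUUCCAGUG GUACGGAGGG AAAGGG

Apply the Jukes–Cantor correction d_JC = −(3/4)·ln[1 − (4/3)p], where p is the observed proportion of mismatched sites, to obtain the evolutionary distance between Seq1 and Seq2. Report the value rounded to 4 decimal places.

0.5482

The sequences differ at positions 4 (C/U), 5 (C/U), 11 (U/G), 13 (A/U), 14 (C/U), 15 (U/C), 19 (C/U), 21 (A/G), 22 (G/U), 24 (U/C), 27 (C/A), 32 (G/A), 33 (C/A), 35 (A/G).
p = 14/36 = 0.388889.
d = −0.75 · ln(1 − (4/3)·0.388889) = −0.75 · ln(0.481481) = −0.75 · (-0.730889) = 0.5482.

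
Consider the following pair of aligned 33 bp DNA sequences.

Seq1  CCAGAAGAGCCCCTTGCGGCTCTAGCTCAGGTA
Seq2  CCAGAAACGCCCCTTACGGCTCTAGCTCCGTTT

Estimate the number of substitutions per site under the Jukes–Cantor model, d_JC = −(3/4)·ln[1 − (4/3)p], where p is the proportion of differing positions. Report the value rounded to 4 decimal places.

0.2082

The sequences differ at positions 7 (G/A), 8 (A/C), 16 (G/A), 29 (A/C), 31 (G/T), 33 (A/T).
p = 6/33 = 0.181818.
d = −0.75 · ln(1 − (4/3)·0.181818) = −0.75 · ln(0.757576) = −0.75 · (-0.277631) = 0.2082.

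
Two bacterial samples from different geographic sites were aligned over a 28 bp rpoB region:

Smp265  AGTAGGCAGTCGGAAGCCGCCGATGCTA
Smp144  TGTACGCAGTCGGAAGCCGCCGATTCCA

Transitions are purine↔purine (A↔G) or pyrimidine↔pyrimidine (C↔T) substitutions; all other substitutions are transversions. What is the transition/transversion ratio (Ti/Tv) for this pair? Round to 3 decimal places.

Mismatches occur at site 1 (A/T, transversion), site 5 (G/C, transversion), site 25 (G/T, transversion), site 27 (T/C, transition).
Of the 4 differences, 1 transition and 3 transversions, so Ti/Tv = 1/3 = 0.333.

0.333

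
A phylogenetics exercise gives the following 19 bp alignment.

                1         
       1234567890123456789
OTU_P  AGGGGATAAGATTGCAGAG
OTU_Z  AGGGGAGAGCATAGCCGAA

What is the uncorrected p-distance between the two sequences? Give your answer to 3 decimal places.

Mismatches occur at site 7 (T↔G), site 9 (A↔G), site 10 (G↔C), site 13 (T↔A), site 16 (A↔C), site 19 (G↔A).
There are 6 differences over 19 sites, so p = 6/19 = 0.316.

0.316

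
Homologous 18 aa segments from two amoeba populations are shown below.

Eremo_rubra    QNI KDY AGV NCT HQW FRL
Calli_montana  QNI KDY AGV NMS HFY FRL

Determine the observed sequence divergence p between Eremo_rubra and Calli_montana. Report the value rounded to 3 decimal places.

The sequences differ at positions 11 (C/M), 12 (T/S), 14 (Q/F), 15 (W/Y).
There are 4 differences over 18 sites, so p = 4/18 = 0.222.

0.222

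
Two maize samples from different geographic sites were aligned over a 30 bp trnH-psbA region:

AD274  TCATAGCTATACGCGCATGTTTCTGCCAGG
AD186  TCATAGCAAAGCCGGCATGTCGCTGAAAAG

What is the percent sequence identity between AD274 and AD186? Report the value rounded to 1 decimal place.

Mismatches occur at site 8 (T→A), site 10 (T→A), site 11 (A→G), site 13 (G→C), site 14 (C→G), site 21 (T→C), site 22 (T→G), site 26 (C→A), site 27 (C→A), site 29 (G→A).
20 of the 30 sites match, so the percent identity is 20/30 × 100 = 66.7%.

66.7%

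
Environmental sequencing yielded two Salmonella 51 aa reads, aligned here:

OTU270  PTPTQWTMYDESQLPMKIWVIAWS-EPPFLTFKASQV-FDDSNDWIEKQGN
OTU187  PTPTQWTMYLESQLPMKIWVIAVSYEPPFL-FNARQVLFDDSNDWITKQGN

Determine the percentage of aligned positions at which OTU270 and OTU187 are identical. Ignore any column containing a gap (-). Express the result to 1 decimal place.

89.6%

Excluding the 3 gap columns leaves 48 comparable sites.
The sequences differ at positions 10 (D/L), 23 (W/V), 33 (K/N), 35 (S/R), 47 (E/T).
43 of the 48 comparable sites match, so the percent identity is 43/48 × 100 = 89.6%.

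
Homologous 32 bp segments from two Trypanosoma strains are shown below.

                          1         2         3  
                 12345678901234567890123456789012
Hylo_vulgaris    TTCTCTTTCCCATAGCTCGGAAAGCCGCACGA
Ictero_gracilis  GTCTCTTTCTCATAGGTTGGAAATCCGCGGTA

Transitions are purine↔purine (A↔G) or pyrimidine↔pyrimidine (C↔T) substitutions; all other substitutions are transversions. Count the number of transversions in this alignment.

5

Differing sites — 1:T/G (Tv); 10:C/T (Ti); 16:C/G (Tv); 18:C/T (Ti); 24:G/T (Tv); 29:A/G (Ti); 30:C/G (Tv); 31:G/T (Tv).
Of the 8 differences, 3 transitions and 5 transversions, so the answer is 5.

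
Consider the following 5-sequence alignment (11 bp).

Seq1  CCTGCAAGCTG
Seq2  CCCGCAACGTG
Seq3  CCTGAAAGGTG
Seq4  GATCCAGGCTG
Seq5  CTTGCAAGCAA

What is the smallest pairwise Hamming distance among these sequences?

2

Pairwise Hamming distances:
  Seq1 vs Seq2: 3
  Seq1 vs Seq3: 2
  Seq1 vs Seq4: 4
  Seq1 vs Seq5: 3
  Seq2 vs Seq3: 3
  Seq2 vs Seq4: 7
  Seq2 vs Seq5: 6
  Seq3 vs Seq4: 6
  Seq3 vs Seq5: 5
  Seq4 vs Seq5: 6
The smallest is 2, between Seq1 and Seq3.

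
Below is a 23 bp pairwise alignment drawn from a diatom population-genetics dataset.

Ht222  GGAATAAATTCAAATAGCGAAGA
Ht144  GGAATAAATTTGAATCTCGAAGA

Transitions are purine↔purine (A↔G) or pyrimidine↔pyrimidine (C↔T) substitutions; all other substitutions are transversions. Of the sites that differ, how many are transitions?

The sequences differ at positions 11 (C/T, transition), 12 (A/G, transition), 16 (A/C, transversion), 17 (G/T, transversion).
Of the 4 differences, 2 transitions and 2 transversions, so the answer is 2.

2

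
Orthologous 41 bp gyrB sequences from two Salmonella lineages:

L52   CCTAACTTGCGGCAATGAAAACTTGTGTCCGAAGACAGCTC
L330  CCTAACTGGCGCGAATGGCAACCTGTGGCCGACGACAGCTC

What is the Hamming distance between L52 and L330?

Differing sites — 8:T/G; 12:G/C; 13:C/G; 18:A/G; 19:A/C; 23:T/C; 28:T/G; 33:A/C.
That gives 8 mismatches out of 41 aligned sites, so the Hamming distance is 8.

8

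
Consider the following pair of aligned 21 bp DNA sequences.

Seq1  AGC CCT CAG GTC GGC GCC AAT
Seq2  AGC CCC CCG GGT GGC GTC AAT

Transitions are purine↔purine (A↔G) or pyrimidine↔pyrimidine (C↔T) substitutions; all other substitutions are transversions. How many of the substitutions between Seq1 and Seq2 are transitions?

3

The sequences differ at positions 6 (T/C, transition), 8 (A/C, transversion), 11 (T/G, transversion), 12 (C/T, transition), 17 (C/T, transition).
Of the 5 differences, 3 transitions and 2 transversions, so the answer is 3.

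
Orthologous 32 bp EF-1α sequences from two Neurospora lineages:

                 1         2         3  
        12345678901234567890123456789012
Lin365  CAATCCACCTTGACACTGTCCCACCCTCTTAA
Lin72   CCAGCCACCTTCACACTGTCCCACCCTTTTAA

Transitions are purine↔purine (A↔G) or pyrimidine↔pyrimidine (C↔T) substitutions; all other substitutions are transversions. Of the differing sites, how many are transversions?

3

Differing sites — 2:A/C (Tv); 4:T/G (Tv); 12:G/C (Tv); 28:C/T (Ti).
Of the 4 differences, 1 transition and 3 transversions, so the answer is 3.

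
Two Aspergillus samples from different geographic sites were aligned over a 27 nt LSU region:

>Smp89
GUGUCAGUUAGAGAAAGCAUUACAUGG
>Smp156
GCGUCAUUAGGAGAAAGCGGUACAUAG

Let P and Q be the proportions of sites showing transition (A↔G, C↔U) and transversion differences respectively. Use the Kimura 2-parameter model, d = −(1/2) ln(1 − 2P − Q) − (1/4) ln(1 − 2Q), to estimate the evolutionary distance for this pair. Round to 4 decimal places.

0.3245

Mismatches occur at site 2 (U↔C, transition), site 7 (G↔U, transversion), site 9 (U↔A, transversion), site 10 (A↔G, transition), site 19 (A↔G, transition), site 20 (U↔G, transversion), site 26 (G↔A, transition).
Of the 7 differences, 4 transitions and 3 transversions over 27 sites: P = 4/27 = 0.148148, Q = 3/27 = 0.111111.
d = −0.5·ln(0.592593) − 0.25·ln(0.777778) = −0.5·(-0.523247) − 0.25·(-0.251314) = 0.3245.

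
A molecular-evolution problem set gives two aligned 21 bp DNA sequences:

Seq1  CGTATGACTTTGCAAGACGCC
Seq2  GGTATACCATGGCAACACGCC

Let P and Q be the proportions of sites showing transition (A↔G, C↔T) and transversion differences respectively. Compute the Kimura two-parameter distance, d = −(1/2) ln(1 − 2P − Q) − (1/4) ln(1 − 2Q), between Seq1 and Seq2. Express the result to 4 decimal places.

Differing sites — 1:C/G (Tv); 6:G/A (Ti); 7:A/C (Tv); 9:T/A (Tv); 11:T/G (Tv); 16:G/C (Tv).
Of the 6 differences, 1 transition and 5 transversions over 21 sites: P = 1/21 = 0.047619, Q = 5/21 = 0.238095.
d = −0.5·ln(0.666667) − 0.25·ln(0.523810) = −0.5·(-0.405465) − 0.25·(-0.646626) = 0.3644.

0.3644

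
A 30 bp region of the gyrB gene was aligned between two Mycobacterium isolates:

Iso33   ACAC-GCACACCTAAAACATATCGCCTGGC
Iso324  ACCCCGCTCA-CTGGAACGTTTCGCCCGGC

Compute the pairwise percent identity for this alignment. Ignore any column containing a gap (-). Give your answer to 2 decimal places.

75.00%

Excluding the 2 gap columns leaves 28 comparable sites.
The sequences differ at positions 3 (A/C), 8 (A/T), 14 (A/G), 15 (A/G), 19 (A/G), 21 (A/T), 27 (T/C).
21 of the 28 comparable sites match, so the percent identity is 21/28 × 100 = 75.00%.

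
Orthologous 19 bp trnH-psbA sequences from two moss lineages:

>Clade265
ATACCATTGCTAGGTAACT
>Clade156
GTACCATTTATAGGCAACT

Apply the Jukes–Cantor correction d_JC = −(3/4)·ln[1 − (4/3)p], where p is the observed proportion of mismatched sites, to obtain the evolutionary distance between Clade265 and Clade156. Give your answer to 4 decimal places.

0.2471

Differing sites — 1:A/G; 9:G/T; 10:C/A; 15:T/C.
p = 4/19 = 0.210526.
d = −0.75 · ln(1 − (4/3)·0.210526) = −0.75 · ln(0.719299) = −0.75 · (-0.329478) = 0.2471.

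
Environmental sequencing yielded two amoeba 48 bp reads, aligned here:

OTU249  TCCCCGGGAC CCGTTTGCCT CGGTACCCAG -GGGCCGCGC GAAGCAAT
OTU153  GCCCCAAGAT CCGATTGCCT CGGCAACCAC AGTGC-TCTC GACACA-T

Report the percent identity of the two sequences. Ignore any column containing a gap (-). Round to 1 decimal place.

Excluding the 3 gap columns leaves 45 comparable sites.
The sequences differ at positions 1 (T/G), 6 (G/A), 7 (G/A), 10 (C/T), 14 (T/A), 24 (T/C), 26 (C/A), 30 (G/C), 33 (G/T), 37 (G/T), 39 (G/T), 43 (A/C), 44 (G/A).
32 of the 45 comparable sites match, so the percent identity is 32/45 × 100 = 71.1%.

71.1%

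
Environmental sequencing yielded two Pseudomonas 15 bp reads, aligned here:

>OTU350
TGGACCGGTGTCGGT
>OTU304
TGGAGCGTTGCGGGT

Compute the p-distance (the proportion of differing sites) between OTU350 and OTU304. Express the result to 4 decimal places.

Mismatches occur at site 5 (C→G), site 8 (G→T), site 11 (T→C), site 12 (C→G).
There are 4 differences over 15 sites, so p = 4/15 = 0.2667.

0.2667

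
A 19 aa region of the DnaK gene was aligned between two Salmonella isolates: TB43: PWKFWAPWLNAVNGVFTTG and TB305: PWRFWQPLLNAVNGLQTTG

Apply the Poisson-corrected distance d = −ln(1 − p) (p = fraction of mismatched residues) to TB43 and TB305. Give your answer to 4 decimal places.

The sequences differ at positions 3 (K/R), 6 (A/Q), 8 (W/L), 15 (V/L), 16 (F/Q).
p = 5/19 = 0.263158.
d = −ln(1 − 0.263158) = −ln(0.736842) = 0.3054.

0.3054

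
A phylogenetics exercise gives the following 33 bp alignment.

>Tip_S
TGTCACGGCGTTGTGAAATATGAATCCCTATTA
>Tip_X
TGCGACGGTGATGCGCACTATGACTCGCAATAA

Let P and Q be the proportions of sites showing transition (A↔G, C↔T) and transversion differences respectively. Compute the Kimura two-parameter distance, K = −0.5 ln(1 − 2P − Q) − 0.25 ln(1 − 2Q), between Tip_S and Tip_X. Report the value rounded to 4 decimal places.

The sequences differ at positions 3 (T/C, transition), 4 (C/G, transversion), 9 (C/T, transition), 11 (T/A, transversion), 14 (T/C, transition), 16 (A/C, transversion), 18 (A/C, transversion), 24 (A/C, transversion), 27 (C/G, transversion), 29 (T/A, transversion), 32 (T/A, transversion).
Of the 11 differences, 3 transitions and 8 transversions over 33 sites: P = 3/33 = 0.090909, Q = 8/33 = 0.242424.
d = −0.5·ln(0.575758) − 0.25·ln(0.515152) = −0.5·(-0.552068) − 0.25·(-0.663293) = 0.4419.

0.4419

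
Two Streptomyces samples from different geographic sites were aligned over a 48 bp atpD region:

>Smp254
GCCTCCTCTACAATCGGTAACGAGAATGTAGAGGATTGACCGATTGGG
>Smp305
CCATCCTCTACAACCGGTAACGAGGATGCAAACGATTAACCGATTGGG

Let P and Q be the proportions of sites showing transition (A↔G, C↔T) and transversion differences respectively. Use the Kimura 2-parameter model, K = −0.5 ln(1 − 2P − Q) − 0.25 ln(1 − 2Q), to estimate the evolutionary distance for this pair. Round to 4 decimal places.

Mismatches occur at site 1 (G→C, transversion), site 3 (C→A, transversion), site 14 (T→C, transition), site 25 (A→G, transition), site 29 (T→C, transition), site 31 (G→A, transition), site 33 (G→C, transversion), site 38 (G→A, transition).
Of the 8 differences, 5 transitions and 3 transversions over 48 sites: P = 5/48 = 0.104167, Q = 3/48 = 0.062500.
d = −0.5·ln(0.729166) − 0.25·ln(0.875000) = −0.5·(-0.315854) − 0.25·(-0.133531) = 0.1913.

0.1913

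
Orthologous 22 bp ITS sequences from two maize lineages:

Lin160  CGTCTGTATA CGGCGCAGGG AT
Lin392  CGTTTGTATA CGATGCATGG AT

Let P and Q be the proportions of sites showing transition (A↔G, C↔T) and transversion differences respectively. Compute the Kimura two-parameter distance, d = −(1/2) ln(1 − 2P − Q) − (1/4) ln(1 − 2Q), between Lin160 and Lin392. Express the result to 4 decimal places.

0.2153

The sequences differ at positions 4 (C/T, transition), 13 (G/A, transition), 14 (C/T, transition), 18 (G/T, transversion).
Of the 4 differences, 3 transitions and 1 transversion over 22 sites: P = 3/22 = 0.136364, Q = 1/22 = 0.045455.
d = −0.5·ln(0.681817) − 0.25·ln(0.909090) = −0.5·(-0.382994) − 0.25·(-0.095311) = 0.2153.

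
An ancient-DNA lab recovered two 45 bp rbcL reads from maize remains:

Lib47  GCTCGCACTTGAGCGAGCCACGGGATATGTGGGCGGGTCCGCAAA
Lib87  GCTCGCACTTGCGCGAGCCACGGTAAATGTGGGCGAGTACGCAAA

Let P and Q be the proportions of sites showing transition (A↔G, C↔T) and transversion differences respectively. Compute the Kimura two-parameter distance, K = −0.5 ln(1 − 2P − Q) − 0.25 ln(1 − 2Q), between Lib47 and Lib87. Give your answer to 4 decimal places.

The sequences differ at positions 12 (A/C, transversion), 24 (G/T, transversion), 26 (T/A, transversion), 36 (G/A, transition), 39 (C/A, transversion).
Of the 5 differences, 1 transition and 4 transversions over 45 sites: P = 1/45 = 0.022222, Q = 4/45 = 0.088889.
d = −0.5·ln(0.866667) − 0.25·ln(0.822222) = −0.5·(-0.143100) − 0.25·(-0.195745) = 0.1205.

0.1205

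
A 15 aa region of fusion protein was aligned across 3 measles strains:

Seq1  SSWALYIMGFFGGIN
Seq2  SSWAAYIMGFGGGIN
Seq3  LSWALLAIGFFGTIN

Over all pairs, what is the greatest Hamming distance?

Pairwise Hamming distances:
  Seq1 vs Seq2: 2
  Seq1 vs Seq3: 5
  Seq2 vs Seq3: 7
The largest is 7, between Seq2 and Seq3.

7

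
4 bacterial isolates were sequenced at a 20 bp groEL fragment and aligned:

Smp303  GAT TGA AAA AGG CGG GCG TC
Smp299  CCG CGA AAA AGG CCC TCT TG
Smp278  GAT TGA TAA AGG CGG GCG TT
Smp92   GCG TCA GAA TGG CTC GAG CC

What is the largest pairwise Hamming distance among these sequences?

Pairwise Hamming distances:
  Smp303 vs Smp299: 9
  Smp303 vs Smp278: 2
  Smp303 vs Smp92: 9
  Smp299 vs Smp278: 10
  Smp299 vs Smp92: 11
  Smp278 vs Smp92: 10
The largest is 11, between Smp299 and Smp92.

11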